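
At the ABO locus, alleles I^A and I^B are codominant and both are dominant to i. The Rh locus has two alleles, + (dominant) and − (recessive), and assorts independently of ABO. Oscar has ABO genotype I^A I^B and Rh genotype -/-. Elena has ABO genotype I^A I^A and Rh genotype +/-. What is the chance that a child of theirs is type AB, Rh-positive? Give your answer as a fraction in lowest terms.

ABO cross I^A I^B × I^A I^A → offspring phenotypes: 1/2 A, 1/2 AB.
Rh cross -/- × +/- → 1/2 Rh+, 1/2 Rh-.
Independent loci: P(type AB, Rh-positive) = 1/2 × 1/2 = 1/4.

1/4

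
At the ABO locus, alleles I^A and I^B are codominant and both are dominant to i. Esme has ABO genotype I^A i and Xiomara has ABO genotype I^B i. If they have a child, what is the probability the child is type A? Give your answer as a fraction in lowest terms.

1/4

ABO cross I^A i × I^B i → offspring phenotypes: 1/4 O, 1/4 A, 1/4 B, 1/4 AB.
So P(type A) = 1/4.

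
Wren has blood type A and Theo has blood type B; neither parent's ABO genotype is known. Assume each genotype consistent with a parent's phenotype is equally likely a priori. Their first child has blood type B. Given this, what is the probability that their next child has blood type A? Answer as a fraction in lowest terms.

1/12

Possible genotypes: Wren ∈ {I^A I^A, I^A i}; Theo ∈ {I^B I^B, I^B i}.
Weight each parental genotype pair by prior × P(type-B child):
  I^A i × I^B I^B: posterior weight 2/3; P(next child type A) = 0.
  I^A i × I^B i: posterior weight 1/3; P(next child type A) = 1/4.
Weighted sum = 1/12.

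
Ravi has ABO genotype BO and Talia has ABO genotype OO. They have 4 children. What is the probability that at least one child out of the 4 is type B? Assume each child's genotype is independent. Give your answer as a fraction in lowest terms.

ABO cross BO × OO → 1/2 O, 1/2 B.
So P(type B) = 1/2 per child.
P(none) = (1/2)^4 = 1/16; P(at least one) = 1 − 1/16 = 15/16.

15/16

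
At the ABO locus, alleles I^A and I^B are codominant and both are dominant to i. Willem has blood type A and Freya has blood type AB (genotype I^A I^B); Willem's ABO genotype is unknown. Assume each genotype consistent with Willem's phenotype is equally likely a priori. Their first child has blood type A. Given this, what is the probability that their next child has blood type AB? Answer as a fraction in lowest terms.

Possible genotypes: Willem ∈ {I^A I^A, I^A i}; Freya ∈ {I^A I^B}.
Weight each parental genotype pair by prior × P(type-A child):
  I^A I^A × I^A I^B: posterior weight 1/2; P(next child type AB) = 1/2.
  I^A i × I^A I^B: posterior weight 1/2; P(next child type AB) = 1/4.
Weighted sum = 3/8.

3/8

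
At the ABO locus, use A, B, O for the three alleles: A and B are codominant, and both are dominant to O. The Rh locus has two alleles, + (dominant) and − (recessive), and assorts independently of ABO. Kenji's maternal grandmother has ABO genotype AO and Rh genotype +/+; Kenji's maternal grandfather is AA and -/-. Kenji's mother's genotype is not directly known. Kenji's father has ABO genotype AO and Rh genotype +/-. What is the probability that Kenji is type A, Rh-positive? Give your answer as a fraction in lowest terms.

Kenji's mother's ABO genotype from AO × AA: 1/2 AA, 1/2 AO.
Crossing each possibility with the father AO and summing P(type A): 1/2·1 + 1/2·3/4 = 7/8.
Similarly for Rh via the mother's Rh distribution: P(Rh+) = 3/4.
Independent loci: 7/8 × 3/4 = 21/32.

21/32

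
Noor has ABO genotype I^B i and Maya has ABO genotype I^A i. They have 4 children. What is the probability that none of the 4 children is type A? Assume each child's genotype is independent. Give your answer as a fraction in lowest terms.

ABO cross I^B i × I^A i → 1/4 O, 1/4 A, 1/4 B, 1/4 AB.
So P(type A) = 1/4 per child.
P(not type A) = 3/4 for one child; (3/4)^4 = 81/256.

81/256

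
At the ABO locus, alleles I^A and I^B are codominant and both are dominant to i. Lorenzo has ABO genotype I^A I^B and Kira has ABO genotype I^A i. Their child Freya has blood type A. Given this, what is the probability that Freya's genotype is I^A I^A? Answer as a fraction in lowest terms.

Cross I^A I^B × I^A i → 1/4 I^A I^A, 1/4 I^A I^B, 1/4 I^A i, 1/4 I^B i.
Type-A genotypes among offspring: I^A I^A (1/4), I^A i (1/4); total 1/2.
P(I^A I^A | type A) = (1/4) / (1/2) = 1/2.

1/2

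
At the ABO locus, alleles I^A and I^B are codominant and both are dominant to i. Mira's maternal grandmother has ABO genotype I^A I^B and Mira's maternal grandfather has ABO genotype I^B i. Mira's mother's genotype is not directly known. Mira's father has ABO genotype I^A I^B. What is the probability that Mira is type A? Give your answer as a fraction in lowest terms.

1/4

Mira's mother's ABO genotype from I^A I^B × I^B i: 1/4 I^A I^B, 1/4 I^A i, 1/4 I^B I^B, 1/4 I^B i.
Crossing each possibility with the father I^A I^B and summing P(type A): 1/4·1/4 + 1/4·1/2 + 1/4·0 + 1/4·1/4 = 1/4.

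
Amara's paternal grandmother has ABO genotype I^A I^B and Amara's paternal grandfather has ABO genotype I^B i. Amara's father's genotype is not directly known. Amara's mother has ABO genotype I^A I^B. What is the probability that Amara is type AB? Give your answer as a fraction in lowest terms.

Amara's father's ABO genotype from I^A I^B × I^B i: 1/4 I^A I^B, 1/4 I^A i, 1/4 I^B I^B, 1/4 I^B i.
Crossing each possibility with the mother I^A I^B and summing P(type AB): 1/4·1/2 + 1/4·1/4 + 1/4·1/2 + 1/4·1/4 = 3/8.

3/8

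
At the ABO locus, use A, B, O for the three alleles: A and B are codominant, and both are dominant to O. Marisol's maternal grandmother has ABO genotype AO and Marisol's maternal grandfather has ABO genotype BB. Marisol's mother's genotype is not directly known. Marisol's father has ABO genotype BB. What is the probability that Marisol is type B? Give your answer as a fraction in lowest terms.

3/4

Marisol's mother's ABO genotype from AO × BB: 1/2 AB, 1/2 BO.
Crossing each possibility with the father BB and summing P(type B): 1/2·1/2 + 1/2·1 = 3/4.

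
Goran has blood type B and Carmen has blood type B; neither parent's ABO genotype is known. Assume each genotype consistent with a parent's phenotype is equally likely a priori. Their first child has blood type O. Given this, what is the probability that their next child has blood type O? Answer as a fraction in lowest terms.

1/4

Possible genotypes: Goran ∈ {I^B I^B, I^B i}; Carmen ∈ {I^B I^B, I^B i}.
Weight each parental genotype pair by prior × P(type-O child):
  I^B i × I^B i: posterior weight 1; P(next child type O) = 1/4.
Weighted sum = 1/4.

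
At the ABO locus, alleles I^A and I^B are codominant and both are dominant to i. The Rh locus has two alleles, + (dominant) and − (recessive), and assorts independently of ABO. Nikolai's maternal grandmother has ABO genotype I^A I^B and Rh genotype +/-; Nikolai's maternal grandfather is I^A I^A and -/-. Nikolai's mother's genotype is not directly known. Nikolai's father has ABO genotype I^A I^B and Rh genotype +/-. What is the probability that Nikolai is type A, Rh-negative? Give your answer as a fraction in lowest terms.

Nikolai's mother's ABO genotype from I^A I^B × I^A I^A: 1/2 I^A I^A, 1/2 I^A I^B.
Crossing each possibility with the father I^A I^B and summing P(type A): 1/2·1/2 + 1/2·1/4 = 3/8.
Similarly for Rh via the mother's Rh distribution: P(Rh-) = 3/8.
Independent loci: 3/8 × 3/8 = 9/64.

9/64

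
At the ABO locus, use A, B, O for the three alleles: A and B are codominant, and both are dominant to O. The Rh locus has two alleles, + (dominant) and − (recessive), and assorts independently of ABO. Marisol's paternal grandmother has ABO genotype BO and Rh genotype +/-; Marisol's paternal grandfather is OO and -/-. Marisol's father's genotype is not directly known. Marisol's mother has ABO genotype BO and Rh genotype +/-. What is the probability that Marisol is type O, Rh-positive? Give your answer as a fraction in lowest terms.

Marisol's father's ABO genotype from BO × OO: 1/2 BO, 1/2 OO.
Crossing each possibility with the mother BO and summing P(type O): 1/2·1/4 + 1/2·1/2 = 3/8.
Similarly for Rh via the father's Rh distribution: P(Rh+) = 5/8.
Independent loci: 3/8 × 5/8 = 15/64.

15/64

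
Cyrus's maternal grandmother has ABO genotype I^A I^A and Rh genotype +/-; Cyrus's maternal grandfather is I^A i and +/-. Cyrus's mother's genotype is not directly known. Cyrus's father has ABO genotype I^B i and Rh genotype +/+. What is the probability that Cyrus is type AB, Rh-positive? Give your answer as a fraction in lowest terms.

3/8

Cyrus's mother's ABO genotype from I^A I^A × I^A i: 1/2 I^A I^A, 1/2 I^A i.
Crossing each possibility with the father I^B i and summing P(type AB): 1/2·1/2 + 1/2·1/4 = 3/8.
Similarly for Rh via the mother's Rh distribution: P(Rh+) = 1.
Independent loci: 3/8 × 1 = 3/8.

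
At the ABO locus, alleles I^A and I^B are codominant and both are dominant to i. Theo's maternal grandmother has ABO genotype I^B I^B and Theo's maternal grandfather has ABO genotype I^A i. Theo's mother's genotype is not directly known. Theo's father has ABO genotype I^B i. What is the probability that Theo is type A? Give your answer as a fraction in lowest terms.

Theo's mother's ABO genotype from I^B I^B × I^A i: 1/2 I^A I^B, 1/2 I^B i.
Crossing each possibility with the father I^B i and summing P(type A): 1/2·1/4 + 1/2·0 = 1/8.

1/8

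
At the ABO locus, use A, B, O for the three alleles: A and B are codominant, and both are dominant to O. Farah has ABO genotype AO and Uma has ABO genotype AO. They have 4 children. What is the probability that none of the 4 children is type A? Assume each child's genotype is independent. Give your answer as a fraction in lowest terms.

ABO cross AO × AO → 1/4 O, 3/4 A.
So P(type A) = 3/4 per child.
P(not type A) = 1/4 for one child; (1/4)^4 = 1/256.

1/256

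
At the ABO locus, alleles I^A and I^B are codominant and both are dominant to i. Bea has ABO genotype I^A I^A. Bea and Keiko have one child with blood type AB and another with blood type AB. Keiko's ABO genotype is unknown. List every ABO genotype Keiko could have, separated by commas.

For each candidate genotype of Keiko, check whether crossing it with I^A I^A can produce every observed child phenotype.
  I^A I^A → possible child types {A} ✗
  I^A I^B → possible child types {A, AB} ✓
  I^A i → possible child types {A} ✗
  I^B I^B → possible child types {AB} ✓
  I^B i → possible child types {A, AB} ✓
  i i → possible child types {A} ✗

I^A I^B, I^B I^B, I^B i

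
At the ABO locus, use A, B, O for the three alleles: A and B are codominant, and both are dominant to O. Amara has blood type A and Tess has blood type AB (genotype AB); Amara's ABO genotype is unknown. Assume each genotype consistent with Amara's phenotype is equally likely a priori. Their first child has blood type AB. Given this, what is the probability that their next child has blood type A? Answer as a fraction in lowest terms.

1/2

Possible genotypes: Amara ∈ {AA, AO}; Tess ∈ {AB}.
Weight each parental genotype pair by prior × P(type-AB child):
  AA × AB: posterior weight 2/3; P(next child type A) = 1/2.
  AO × AB: posterior weight 1/3; P(next child type A) = 1/2.
Weighted sum = 1/2.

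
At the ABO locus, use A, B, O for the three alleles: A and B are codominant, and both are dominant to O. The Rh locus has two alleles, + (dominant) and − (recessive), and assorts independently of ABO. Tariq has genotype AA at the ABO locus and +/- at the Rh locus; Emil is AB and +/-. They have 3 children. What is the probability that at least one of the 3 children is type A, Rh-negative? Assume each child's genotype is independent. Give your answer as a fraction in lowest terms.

169/512

ABO cross AA × AB → 1/2 A, 1/2 AB.
Rh cross +/- × +/- → 3/4 Rh+, 1/4 Rh-; so P(type A, Rh-negative) = 1/2 × 1/4 = 1/8 per child.
P(none) = (7/8)^3 = 343/512; P(at least one) = 1 − 343/512 = 169/512.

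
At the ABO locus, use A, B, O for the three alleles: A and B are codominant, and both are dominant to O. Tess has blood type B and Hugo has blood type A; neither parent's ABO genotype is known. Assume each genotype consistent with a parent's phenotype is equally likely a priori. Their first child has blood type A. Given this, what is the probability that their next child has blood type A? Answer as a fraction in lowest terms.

Possible genotypes: Tess ∈ {BB, BO}; Hugo ∈ {AA, AO}.
Weight each parental genotype pair by prior × P(type-A child):
  BO × AA: posterior weight 2/3; P(next child type A) = 1/2.
  BO × AO: posterior weight 1/3; P(next child type A) = 1/4.
Weighted sum = 5/12.

5/12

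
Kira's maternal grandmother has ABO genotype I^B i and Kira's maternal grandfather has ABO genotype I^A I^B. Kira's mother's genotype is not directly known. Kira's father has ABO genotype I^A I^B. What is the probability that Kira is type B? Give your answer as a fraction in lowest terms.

3/8

Kira's mother's ABO genotype from I^B i × I^A I^B: 1/4 I^A I^B, 1/4 I^A i, 1/4 I^B I^B, 1/4 I^B i.
Crossing each possibility with the father I^A I^B and summing P(type B): 1/4·1/4 + 1/4·1/4 + 1/4·1/2 + 1/4·1/2 = 3/8.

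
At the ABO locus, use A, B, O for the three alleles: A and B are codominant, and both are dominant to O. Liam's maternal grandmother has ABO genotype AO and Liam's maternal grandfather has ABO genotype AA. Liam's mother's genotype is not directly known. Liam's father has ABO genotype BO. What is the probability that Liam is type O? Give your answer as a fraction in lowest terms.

Liam's mother's ABO genotype from AO × AA: 1/2 AA, 1/2 AO.
Crossing each possibility with the father BO and summing P(type O): 1/2·0 + 1/2·1/4 = 1/8.

1/8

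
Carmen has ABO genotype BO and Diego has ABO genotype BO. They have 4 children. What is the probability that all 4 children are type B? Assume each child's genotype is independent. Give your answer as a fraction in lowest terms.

81/256

ABO cross BO × BO → 1/4 O, 3/4 B.
So P(type B) = 3/4 per child.
All 4 independent: (3/4)^4 = 81/256.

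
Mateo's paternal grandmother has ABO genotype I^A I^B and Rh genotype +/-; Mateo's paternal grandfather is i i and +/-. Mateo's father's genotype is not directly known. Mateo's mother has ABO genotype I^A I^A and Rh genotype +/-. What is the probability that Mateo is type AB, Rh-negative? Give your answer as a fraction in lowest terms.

Mateo's father's ABO genotype from I^A I^B × i i: 1/2 I^A i, 1/2 I^B i.
Crossing each possibility with the mother I^A I^A and summing P(type AB): 1/2·0 + 1/2·1/2 = 1/4.
Similarly for Rh via the father's Rh distribution: P(Rh-) = 1/4.
Independent loci: 1/4 × 1/4 = 1/16.

1/16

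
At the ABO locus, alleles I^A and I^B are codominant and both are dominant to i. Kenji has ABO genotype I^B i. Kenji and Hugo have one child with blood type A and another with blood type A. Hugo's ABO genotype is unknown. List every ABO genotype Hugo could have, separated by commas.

For each candidate genotype of Hugo, check whether crossing it with I^B i can produce every observed child phenotype.
  I^A I^A → possible child types {A, AB} ✓
  I^A I^B → possible child types {A, B, AB} ✓
  I^A i → possible child types {O, A, B, AB} ✓
  I^B I^B → possible child types {B} ✗
  I^B i → possible child types {O, B} ✗
  i i → possible child types {O, B} ✗

I^A I^A, I^A I^B, I^A i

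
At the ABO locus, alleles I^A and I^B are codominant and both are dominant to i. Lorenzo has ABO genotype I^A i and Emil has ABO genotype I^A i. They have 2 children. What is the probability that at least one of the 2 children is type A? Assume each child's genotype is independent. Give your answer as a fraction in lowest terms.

15/16

ABO cross I^A i × I^A i → 1/4 O, 3/4 A.
So P(type A) = 3/4 per child.
P(none) = (1/4)^2 = 1/16; P(at least one) = 1 − 1/16 = 15/16.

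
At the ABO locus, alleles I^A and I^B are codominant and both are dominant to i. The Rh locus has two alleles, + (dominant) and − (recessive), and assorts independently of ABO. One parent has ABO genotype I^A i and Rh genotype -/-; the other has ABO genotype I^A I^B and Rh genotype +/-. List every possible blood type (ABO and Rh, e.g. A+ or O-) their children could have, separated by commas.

Gametes from I^A i × I^A I^B give offspring ABO genotypes I^A I^A, I^A I^B, I^A i, I^B i, i.e. phenotypes A, B, AB.
Rh cross -/- × +/- → phenotypes Rh+, Rh-.
Combining independently: A+, A-, B+, B-, AB+, AB-.

A+, A-, B+, B-, AB+, AB-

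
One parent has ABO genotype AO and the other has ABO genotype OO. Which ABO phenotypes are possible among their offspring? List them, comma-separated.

Gametes from AO × OO give offspring ABO genotypes AO, OO, i.e. phenotypes O, A.

O, A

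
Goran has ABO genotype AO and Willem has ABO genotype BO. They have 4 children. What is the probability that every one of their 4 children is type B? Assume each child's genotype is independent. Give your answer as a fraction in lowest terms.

1/256

ABO cross AO × BO → 1/4 O, 1/4 A, 1/4 B, 1/4 AB.
So P(type B) = 1/4 per child.
All 4 independent: (1/4)^4 = 1/256.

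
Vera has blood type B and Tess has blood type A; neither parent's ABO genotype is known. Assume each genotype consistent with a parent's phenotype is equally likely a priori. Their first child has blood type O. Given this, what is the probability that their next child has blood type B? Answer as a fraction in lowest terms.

1/4

Possible genotypes: Vera ∈ {BB, BO}; Tess ∈ {AA, AO}.
Weight each parental genotype pair by prior × P(type-O child):
  BO × AO: posterior weight 1; P(next child type B) = 1/4.
Weighted sum = 1/4.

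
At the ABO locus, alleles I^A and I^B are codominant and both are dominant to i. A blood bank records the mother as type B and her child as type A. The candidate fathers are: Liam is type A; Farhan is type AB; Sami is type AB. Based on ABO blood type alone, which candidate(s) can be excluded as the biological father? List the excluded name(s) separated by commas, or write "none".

A candidate is excluded only if no genotype consistent with his phenotype could produce a type A child with a type B mother.
Every candidate has at least one consistent genotype combination, so none can be excluded.

none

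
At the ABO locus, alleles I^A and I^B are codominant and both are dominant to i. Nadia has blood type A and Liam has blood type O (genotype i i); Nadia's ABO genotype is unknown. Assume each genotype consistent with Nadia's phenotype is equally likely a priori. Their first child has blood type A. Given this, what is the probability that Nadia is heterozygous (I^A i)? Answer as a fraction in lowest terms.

Possible genotypes: Nadia ∈ {I^A I^A, I^A i}; Liam ∈ {i i}.
Weight each parental genotype pair by prior × P(type-A child):
  I^A I^A × i i: posterior weight 2/3.
  I^A i × i i: posterior weight 1/3.
Sum the posterior weight over pairs where Nadia is I^A i: 1/3.

1/3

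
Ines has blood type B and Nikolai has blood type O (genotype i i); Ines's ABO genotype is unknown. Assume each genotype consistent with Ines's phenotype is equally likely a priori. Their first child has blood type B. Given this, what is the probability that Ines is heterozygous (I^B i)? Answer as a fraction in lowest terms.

1/3

Possible genotypes: Ines ∈ {I^B I^B, I^B i}; Nikolai ∈ {i i}.
Weight each parental genotype pair by prior × P(type-B child):
  I^B I^B × i i: posterior weight 2/3.
  I^B i × i i: posterior weight 1/3.
Sum the posterior weight over pairs where Ines is I^B i: 1/3.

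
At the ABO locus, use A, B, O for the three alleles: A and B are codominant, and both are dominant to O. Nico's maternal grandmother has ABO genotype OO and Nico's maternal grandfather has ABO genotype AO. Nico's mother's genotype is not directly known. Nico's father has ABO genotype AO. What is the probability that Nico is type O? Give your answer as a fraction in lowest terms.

3/8

Nico's mother's ABO genotype from OO × AO: 1/2 AO, 1/2 OO.
Crossing each possibility with the father AO and summing P(type O): 1/2·1/4 + 1/2·1/2 = 3/8.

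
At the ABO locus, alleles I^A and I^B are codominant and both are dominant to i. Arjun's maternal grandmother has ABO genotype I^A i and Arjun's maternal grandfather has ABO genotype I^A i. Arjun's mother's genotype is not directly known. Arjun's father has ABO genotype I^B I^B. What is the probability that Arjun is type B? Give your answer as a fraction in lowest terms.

1/2

Arjun's mother's ABO genotype from I^A i × I^A i: 1/4 I^A I^A, 1/2 I^A i, 1/4 i i.
Crossing each possibility with the father I^B I^B and summing P(type B): 1/4·0 + 1/2·1/2 + 1/4·1 = 1/2.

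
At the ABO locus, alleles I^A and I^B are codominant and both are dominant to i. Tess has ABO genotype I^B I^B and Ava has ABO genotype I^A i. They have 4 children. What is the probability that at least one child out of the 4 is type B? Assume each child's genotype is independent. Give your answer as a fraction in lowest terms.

15/16

ABO cross I^B I^B × I^A i → 1/2 B, 1/2 AB.
So P(type B) = 1/2 per child.
P(none) = (1/2)^4 = 1/16; P(at least one) = 1 − 1/16 = 15/16.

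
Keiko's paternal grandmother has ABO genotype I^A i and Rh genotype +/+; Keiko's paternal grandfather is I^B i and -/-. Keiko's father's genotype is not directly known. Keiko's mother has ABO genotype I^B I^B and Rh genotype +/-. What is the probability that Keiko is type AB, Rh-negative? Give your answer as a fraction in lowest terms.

Keiko's father's ABO genotype from I^A i × I^B i: 1/4 I^A I^B, 1/4 I^A i, 1/4 I^B i, 1/4 i i.
Crossing each possibility with the mother I^B I^B and summing P(type AB): 1/4·1/2 + 1/4·1/2 + 1/4·0 + 1/4·0 = 1/4.
Similarly for Rh via the father's Rh distribution: P(Rh-) = 1/4.
Independent loci: 1/4 × 1/4 = 1/16.

1/16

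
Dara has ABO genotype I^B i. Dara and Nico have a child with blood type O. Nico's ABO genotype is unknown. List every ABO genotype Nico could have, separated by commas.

For each candidate genotype of Nico, check whether crossing it with I^B i can produce every observed child phenotype.
  I^A I^A → possible child types {A, AB} ✗
  I^A I^B → possible child types {A, B, AB} ✗
  I^A i → possible child types {O, A, B, AB} ✓
  I^B I^B → possible child types {B} ✗
  I^B i → possible child types {O, B} ✓
  i i → possible child types {O, B} ✓

I^A i, I^B i, i i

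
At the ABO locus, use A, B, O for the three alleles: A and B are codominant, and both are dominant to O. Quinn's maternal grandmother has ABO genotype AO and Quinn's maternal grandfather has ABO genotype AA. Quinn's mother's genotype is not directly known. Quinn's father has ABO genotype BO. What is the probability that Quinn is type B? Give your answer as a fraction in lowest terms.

Quinn's mother's ABO genotype from AO × AA: 1/2 AA, 1/2 AO.
Crossing each possibility with the father BO and summing P(type B): 1/2·0 + 1/2·1/4 = 1/8.

1/8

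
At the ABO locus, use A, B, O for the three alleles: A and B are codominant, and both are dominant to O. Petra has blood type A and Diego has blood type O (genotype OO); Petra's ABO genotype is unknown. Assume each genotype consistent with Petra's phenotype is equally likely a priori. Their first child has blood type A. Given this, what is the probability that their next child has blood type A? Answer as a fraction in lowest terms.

Possible genotypes: Petra ∈ {AA, AO}; Diego ∈ {OO}.
Weight each parental genotype pair by prior × P(type-A child):
  AA × OO: posterior weight 2/3; P(next child type A) = 1.
  AO × OO: posterior weight 1/3; P(next child type A) = 1/2.
Weighted sum = 5/6.

5/6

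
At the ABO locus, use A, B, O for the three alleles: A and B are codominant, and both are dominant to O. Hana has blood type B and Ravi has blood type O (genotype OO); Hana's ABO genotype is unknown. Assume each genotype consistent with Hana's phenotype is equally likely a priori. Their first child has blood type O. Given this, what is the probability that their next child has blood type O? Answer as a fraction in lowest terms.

1/2

Possible genotypes: Hana ∈ {BB, BO}; Ravi ∈ {OO}.
Weight each parental genotype pair by prior × P(type-O child):
  BO × OO: posterior weight 1; P(next child type O) = 1/2.
Weighted sum = 1/2.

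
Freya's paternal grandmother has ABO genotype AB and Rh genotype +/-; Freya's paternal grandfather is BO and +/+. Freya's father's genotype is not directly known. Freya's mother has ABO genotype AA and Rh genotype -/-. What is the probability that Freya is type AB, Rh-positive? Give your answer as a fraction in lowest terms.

Freya's father's ABO genotype from AB × BO: 1/4 AB, 1/4 AO, 1/4 BB, 1/4 BO.
Crossing each possibility with the mother AA and summing P(type AB): 1/4·1/2 + 1/4·0 + 1/4·1 + 1/4·1/2 = 1/2.
Similarly for Rh via the father's Rh distribution: P(Rh+) = 3/4.
Independent loci: 1/2 × 3/4 = 3/8.

3/8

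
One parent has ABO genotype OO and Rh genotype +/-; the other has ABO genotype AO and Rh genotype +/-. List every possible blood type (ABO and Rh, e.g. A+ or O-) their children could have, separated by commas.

Gametes from OO × AO give offspring ABO genotypes AO, OO, i.e. phenotypes O, A.
Rh cross +/- × +/- → phenotypes Rh+, Rh-.
Combining independently: O+, O-, A+, A-.

O+, O-, A+, A-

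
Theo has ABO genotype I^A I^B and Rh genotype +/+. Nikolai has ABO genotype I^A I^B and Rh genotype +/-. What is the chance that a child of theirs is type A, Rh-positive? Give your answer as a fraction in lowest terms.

ABO cross I^A I^B × I^A I^B → offspring phenotypes: 1/4 A, 1/4 B, 1/2 AB.
Rh cross +/+ × +/- → 1 Rh+.
Independent loci: P(type A, Rh-positive) = 1/4 × 1 = 1/4.

1/4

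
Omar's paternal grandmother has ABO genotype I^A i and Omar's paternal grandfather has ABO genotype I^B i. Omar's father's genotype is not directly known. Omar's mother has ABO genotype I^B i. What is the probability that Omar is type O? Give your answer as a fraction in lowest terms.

1/4

Omar's father's ABO genotype from I^A i × I^B i: 1/4 I^A I^B, 1/4 I^A i, 1/4 I^B i, 1/4 i i.
Crossing each possibility with the mother I^B i and summing P(type O): 1/4·0 + 1/4·1/4 + 1/4·1/4 + 1/4·1/2 = 1/4.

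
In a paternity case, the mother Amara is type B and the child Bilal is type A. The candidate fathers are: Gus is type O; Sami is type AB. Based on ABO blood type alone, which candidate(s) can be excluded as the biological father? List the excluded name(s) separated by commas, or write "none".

A candidate is excluded only if no genotype consistent with his phenotype could produce a type A child with a type B mother.
Gus (type O): no genotype consistent with that phenotype can produce a type-A child with a type-B mother.

Gus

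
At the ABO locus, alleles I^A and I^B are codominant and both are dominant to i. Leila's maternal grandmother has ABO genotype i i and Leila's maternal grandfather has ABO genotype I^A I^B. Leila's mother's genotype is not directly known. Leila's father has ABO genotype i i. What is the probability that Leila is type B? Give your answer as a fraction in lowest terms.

Leila's mother's ABO genotype from i i × I^A I^B: 1/2 I^A i, 1/2 I^B i.
Crossing each possibility with the father i i and summing P(type B): 1/2·0 + 1/2·1/2 = 1/4.

1/4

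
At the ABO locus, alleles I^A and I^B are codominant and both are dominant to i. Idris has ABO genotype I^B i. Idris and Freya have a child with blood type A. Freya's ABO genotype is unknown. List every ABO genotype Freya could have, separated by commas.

I^A I^A, I^A I^B, I^A i

For each candidate genotype of Freya, check whether crossing it with I^B i can produce every observed child phenotype.
  I^A I^A → possible child types {A, AB} ✓
  I^A I^B → possible child types {A, B, AB} ✓
  I^A i → possible child types {O, A, B, AB} ✓
  I^B I^B → possible child types {B} ✗
  I^B i → possible child types {O, B} ✗
  i i → possible child types {O, B} ✗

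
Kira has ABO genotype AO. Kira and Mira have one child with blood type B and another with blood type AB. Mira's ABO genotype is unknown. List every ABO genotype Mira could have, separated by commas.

For each candidate genotype of Mira, check whether crossing it with AO can produce every observed child phenotype.
  AA → possible child types {A} ✗
  AB → possible child types {A, B, AB} ✓
  AO → possible child types {O, A} ✗
  BB → possible child types {B, AB} ✓
  BO → possible child types {O, A, B, AB} ✓
  OO → possible child types {O, A} ✗

AB, BB, BO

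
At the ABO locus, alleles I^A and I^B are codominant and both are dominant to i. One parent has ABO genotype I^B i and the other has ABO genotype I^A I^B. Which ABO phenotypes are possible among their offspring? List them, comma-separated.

A, B, AB

Gametes from I^B i × I^A I^B give offspring ABO genotypes I^A I^B, I^A i, I^B I^B, I^B i, i.e. phenotypes A, B, AB.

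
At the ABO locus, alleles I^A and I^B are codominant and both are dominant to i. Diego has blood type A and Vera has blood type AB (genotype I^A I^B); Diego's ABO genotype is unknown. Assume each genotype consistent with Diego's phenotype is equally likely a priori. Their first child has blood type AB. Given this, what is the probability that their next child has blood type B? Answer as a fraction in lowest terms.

1/12

Possible genotypes: Diego ∈ {I^A I^A, I^A i}; Vera ∈ {I^A I^B}.
Weight each parental genotype pair by prior × P(type-AB child):
  I^A I^A × I^A I^B: posterior weight 2/3; P(next child type B) = 0.
  I^A i × I^A I^B: posterior weight 1/3; P(next child type B) = 1/4.
Weighted sum = 1/12.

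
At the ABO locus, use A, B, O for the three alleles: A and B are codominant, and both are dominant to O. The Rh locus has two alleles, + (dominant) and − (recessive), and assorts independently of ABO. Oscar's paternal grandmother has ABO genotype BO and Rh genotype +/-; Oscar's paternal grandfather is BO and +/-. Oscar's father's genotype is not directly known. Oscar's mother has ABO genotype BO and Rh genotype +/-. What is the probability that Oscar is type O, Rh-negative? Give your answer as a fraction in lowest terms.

1/16

Oscar's father's ABO genotype from BO × BO: 1/4 BB, 1/2 BO, 1/4 OO.
Crossing each possibility with the mother BO and summing P(type O): 1/4·0 + 1/2·1/4 + 1/4·1/2 = 1/4.
Similarly for Rh via the father's Rh distribution: P(Rh-) = 1/4.
Independent loci: 1/4 × 1/4 = 1/16.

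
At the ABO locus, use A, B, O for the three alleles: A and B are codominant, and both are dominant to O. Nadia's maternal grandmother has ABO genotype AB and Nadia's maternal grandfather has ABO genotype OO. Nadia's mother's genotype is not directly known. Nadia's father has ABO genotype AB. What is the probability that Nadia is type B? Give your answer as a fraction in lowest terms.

Nadia's mother's ABO genotype from AB × OO: 1/2 AO, 1/2 BO.
Crossing each possibility with the father AB and summing P(type B): 1/2·1/4 + 1/2·1/2 = 3/8.

3/8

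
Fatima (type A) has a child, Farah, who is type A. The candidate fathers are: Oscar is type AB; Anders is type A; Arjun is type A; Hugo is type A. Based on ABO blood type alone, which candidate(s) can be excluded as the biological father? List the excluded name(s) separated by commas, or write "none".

A candidate is excluded only if no genotype consistent with his phenotype could produce a type A child with a type A mother.
Every candidate has at least one consistent genotype combination, so none can be excluded.

none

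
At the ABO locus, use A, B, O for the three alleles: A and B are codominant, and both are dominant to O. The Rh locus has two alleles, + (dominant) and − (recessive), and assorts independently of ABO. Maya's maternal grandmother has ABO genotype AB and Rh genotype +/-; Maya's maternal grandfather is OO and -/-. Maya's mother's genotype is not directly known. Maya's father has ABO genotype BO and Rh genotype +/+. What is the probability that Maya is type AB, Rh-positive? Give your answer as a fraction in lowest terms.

1/8

Maya's mother's ABO genotype from AB × OO: 1/2 AO, 1/2 BO.
Crossing each possibility with the father BO and summing P(type AB): 1/2·1/4 + 1/2·0 = 1/8.
Similarly for Rh via the mother's Rh distribution: P(Rh+) = 1.
Independent loci: 1/8 × 1 = 1/8.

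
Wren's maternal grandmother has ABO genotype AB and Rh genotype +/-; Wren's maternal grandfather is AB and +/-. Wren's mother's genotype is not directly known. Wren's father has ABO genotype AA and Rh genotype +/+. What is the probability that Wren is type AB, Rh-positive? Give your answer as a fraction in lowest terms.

Wren's mother's ABO genotype from AB × AB: 1/4 AA, 1/2 AB, 1/4 BB.
Crossing each possibility with the father AA and summing P(type AB): 1/4·0 + 1/2·1/2 + 1/4·1 = 1/2.
Similarly for Rh via the mother's Rh distribution: P(Rh+) = 1.
Independent loci: 1/2 × 1 = 1/2.

1/2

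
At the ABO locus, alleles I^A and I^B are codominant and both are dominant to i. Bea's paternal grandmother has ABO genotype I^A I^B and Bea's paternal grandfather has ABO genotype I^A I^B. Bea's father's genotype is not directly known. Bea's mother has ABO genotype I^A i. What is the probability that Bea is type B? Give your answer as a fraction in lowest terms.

Bea's father's ABO genotype from I^A I^B × I^A I^B: 1/4 I^A I^A, 1/2 I^A I^B, 1/4 I^B I^B.
Crossing each possibility with the mother I^A i and summing P(type B): 1/4·0 + 1/2·1/4 + 1/4·1/2 = 1/4.

1/4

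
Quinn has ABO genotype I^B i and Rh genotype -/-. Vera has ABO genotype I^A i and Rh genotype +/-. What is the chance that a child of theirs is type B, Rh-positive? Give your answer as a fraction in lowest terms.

ABO cross I^B i × I^A i → offspring phenotypes: 1/4 O, 1/4 A, 1/4 B, 1/4 AB.
Rh cross -/- × +/- → 1/2 Rh+, 1/2 Rh-.
Independent loci: P(type B, Rh-positive) = 1/4 × 1/2 = 1/8.

1/8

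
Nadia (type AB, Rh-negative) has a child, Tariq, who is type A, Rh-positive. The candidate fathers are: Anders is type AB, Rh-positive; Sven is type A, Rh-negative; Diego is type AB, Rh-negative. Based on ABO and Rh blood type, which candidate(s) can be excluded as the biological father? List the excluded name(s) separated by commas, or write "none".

A candidate is excluded only if no genotype consistent with his phenotype could produce a type A, Rh-positive child with a type AB, Rh-negative mother.
Sven (type A, Rh-): no genotype consistent with that phenotype can produce a type-A Rh+ child with a type-AB mother.
Diego (type AB, Rh-): no genotype consistent with that phenotype can produce a type-A Rh+ child with a type-AB mother.

Sven, Diego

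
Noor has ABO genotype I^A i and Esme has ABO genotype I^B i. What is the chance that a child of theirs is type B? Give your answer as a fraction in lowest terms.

ABO cross I^A i × I^B i → offspring phenotypes: 1/4 O, 1/4 A, 1/4 B, 1/4 AB.
So P(type B) = 1/4.

1/4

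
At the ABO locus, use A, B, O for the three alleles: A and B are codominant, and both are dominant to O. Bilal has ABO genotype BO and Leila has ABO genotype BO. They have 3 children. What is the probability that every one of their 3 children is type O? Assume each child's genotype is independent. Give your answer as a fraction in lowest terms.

1/64

ABO cross BO × BO → 1/4 O, 3/4 B.
So P(type O) = 1/4 per child.
All 3 independent: (1/4)^3 = 1/64.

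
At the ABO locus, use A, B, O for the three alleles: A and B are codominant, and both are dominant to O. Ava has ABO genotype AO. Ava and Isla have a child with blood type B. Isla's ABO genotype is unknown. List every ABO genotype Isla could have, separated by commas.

AB, BB, BO

For each candidate genotype of Isla, check whether crossing it with AO can produce every observed child phenotype.
  AA → possible child types {A} ✗
  AB → possible child types {A, B, AB} ✓
  AO → possible child types {O, A} ✗
  BB → possible child types {B, AB} ✓
  BO → possible child types {O, A, B, AB} ✓
  OO → possible child types {O, A} ✗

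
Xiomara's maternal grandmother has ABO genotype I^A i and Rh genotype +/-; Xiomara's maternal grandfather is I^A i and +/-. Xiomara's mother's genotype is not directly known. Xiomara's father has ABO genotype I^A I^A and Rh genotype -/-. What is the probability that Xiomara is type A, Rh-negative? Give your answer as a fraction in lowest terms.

1/2

Xiomara's mother's ABO genotype from I^A i × I^A i: 1/4 I^A I^A, 1/2 I^A i, 1/4 i i.
Crossing each possibility with the father I^A I^A and summing P(type A): 1/4·1 + 1/2·1 + 1/4·1 = 1.
Similarly for Rh via the mother's Rh distribution: P(Rh-) = 1/2.
Independent loci: 1 × 1/2 = 1/2.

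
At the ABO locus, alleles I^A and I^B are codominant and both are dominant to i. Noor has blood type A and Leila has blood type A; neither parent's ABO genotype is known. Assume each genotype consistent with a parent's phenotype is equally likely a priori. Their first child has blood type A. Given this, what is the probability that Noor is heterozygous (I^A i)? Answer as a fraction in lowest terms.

Possible genotypes: Noor ∈ {I^A I^A, I^A i}; Leila ∈ {I^A I^A, I^A i}.
Weight each parental genotype pair by prior × P(type-A child):
  I^A I^A × I^A I^A: posterior weight 4/15.
  I^A I^A × I^A i: posterior weight 4/15.
  I^A i × I^A I^A: posterior weight 4/15.
  I^A i × I^A i: posterior weight 1/5.
Sum the posterior weight over pairs where Noor is I^A i: 7/15.

7/15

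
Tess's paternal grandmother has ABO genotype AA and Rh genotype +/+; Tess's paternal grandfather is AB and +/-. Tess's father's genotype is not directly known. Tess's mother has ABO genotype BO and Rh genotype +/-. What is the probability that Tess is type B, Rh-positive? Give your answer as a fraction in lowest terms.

7/32

Tess's father's ABO genotype from AA × AB: 1/2 AA, 1/2 AB.
Crossing each possibility with the mother BO and summing P(type B): 1/2·0 + 1/2·1/2 = 1/4.
Similarly for Rh via the father's Rh distribution: P(Rh+) = 7/8.
Independent loci: 1/4 × 7/8 = 7/32.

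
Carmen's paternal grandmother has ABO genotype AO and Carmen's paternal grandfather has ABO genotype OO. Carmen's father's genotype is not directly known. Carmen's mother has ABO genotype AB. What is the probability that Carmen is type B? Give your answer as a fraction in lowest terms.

Carmen's father's ABO genotype from AO × OO: 1/2 AO, 1/2 OO.
Crossing each possibility with the mother AB and summing P(type B): 1/2·1/4 + 1/2·1/2 = 3/8.

3/8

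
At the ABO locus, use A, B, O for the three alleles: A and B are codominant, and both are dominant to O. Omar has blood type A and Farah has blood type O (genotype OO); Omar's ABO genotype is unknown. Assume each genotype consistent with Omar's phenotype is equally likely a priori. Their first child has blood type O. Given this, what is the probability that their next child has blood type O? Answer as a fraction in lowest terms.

Possible genotypes: Omar ∈ {AA, AO}; Farah ∈ {OO}.
Weight each parental genotype pair by prior × P(type-O child):
  AO × OO: posterior weight 1; P(next child type O) = 1/2.
Weighted sum = 1/2.

1/2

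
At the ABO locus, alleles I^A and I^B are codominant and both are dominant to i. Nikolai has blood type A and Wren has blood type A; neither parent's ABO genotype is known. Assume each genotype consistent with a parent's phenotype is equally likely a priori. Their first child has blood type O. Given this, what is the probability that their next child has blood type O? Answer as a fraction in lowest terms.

Possible genotypes: Nikolai ∈ {I^A I^A, I^A i}; Wren ∈ {I^A I^A, I^A i}.
Weight each parental genotype pair by prior × P(type-O child):
  I^A i × I^A i: posterior weight 1; P(next child type O) = 1/4.
Weighted sum = 1/4.

1/4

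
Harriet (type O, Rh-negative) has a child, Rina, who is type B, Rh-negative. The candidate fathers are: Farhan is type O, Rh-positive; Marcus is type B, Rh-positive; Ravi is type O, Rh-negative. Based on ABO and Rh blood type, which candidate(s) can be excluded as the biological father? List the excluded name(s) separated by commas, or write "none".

A candidate is excluded only if no genotype consistent with his phenotype could produce a type B, Rh-negative child with a type O, Rh-negative mother.
Farhan (type O, Rh+): no genotype consistent with that phenotype can produce a type-B Rh- child with a type-O mother.
Ravi (type O, Rh-): no genotype consistent with that phenotype can produce a type-B Rh- child with a type-O mother.

Farhan, Ravi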